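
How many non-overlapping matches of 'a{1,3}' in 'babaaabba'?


Pattern 'a{1,3}' matches between 1 and 3 consecutive a's (greedy).
String: 'babaaabba'
Finding runs of a's and applying greedy matching:
  Run at pos 1: 'a' (length 1)
  Run at pos 3: 'aaa' (length 3)
  Run at pos 8: 'a' (length 1)
Matches: ['a', 'aaa', 'a']
Count: 3

3


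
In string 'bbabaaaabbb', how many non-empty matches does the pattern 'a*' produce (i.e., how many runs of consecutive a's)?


Pattern 'a*' matches zero or more a's. We want non-empty runs of consecutive a's.
String: 'bbabaaaabbb'
Walking through the string to find runs of a's:
  Run 1: positions 2-2 -> 'a'
  Run 2: positions 4-7 -> 'aaaa'
Non-empty runs found: ['a', 'aaaa']
Count: 2

2


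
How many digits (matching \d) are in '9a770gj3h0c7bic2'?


\d matches any digit 0-9.
Scanning '9a770gj3h0c7bic2':
  pos 0: '9' -> DIGIT
  pos 2: '7' -> DIGIT
  pos 3: '7' -> DIGIT
  pos 4: '0' -> DIGIT
  pos 7: '3' -> DIGIT
  pos 9: '0' -> DIGIT
  pos 11: '7' -> DIGIT
  pos 15: '2' -> DIGIT
Digits found: ['9', '7', '7', '0', '3', '0', '7', '2']
Total: 8

8


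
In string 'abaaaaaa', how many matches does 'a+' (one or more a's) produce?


Pattern 'a+' matches one or more consecutive a's.
String: 'abaaaaaa'
Scanning for runs of a:
  Match 1: 'a' (length 1)
  Match 2: 'aaaaaa' (length 6)
Total matches: 2

2


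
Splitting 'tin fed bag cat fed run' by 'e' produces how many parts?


Splitting by 'e' breaks the string at each occurrence of the separator.
Text: 'tin fed bag cat fed run'
Parts after split:
  Part 1: 'tin f'
  Part 2: 'd bag cat f'
  Part 3: 'd run'
Total parts: 3

3


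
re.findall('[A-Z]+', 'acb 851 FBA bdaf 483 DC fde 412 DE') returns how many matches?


Pattern '[A-Z]+' finds one or more uppercase letters.
Text: 'acb 851 FBA bdaf 483 DC fde 412 DE'
Scanning for matches:
  Match 1: 'FBA'
  Match 2: 'DC'
  Match 3: 'DE'
Total matches: 3

3


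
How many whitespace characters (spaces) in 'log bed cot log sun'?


\s matches whitespace characters (spaces, tabs, etc.).
Text: 'log bed cot log sun'
This text has 5 words separated by spaces.
Number of spaces = number of words - 1 = 5 - 1 = 4

4


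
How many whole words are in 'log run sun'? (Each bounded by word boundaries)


Word boundaries (\b) mark the start/end of each word.
Text: 'log run sun'
Splitting by whitespace:
  Word 1: 'log'
  Word 2: 'run'
  Word 3: 'sun'
Total whole words: 3

3


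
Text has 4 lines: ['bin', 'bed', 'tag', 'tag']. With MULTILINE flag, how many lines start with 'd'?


With MULTILINE flag, ^ matches the start of each line.
Lines: ['bin', 'bed', 'tag', 'tag']
Checking which lines start with 'd':
  Line 1: 'bin' -> no
  Line 2: 'bed' -> no
  Line 3: 'tag' -> no
  Line 4: 'tag' -> no
Matching lines: []
Count: 0

0


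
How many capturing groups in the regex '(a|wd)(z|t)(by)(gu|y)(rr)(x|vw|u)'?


To count capturing groups, count each '(' that starts a group.
Pattern: '(a|wd)(z|t)(by)(gu|y)(rr)(x|vw|u)'
Walking through the pattern:
  Position 0: '(' -> group #1
  Position 6: '(' -> group #2
  Position 11: '(' -> group #3
  Position 15: '(' -> group #4
  Position 21: '(' -> group #5
  Position 25: '(' -> group #6
Total capturing groups: 6

6


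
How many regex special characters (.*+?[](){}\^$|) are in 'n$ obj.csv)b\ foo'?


Regex special characters are: . * + ? [ ] ( ) { } \ ^ $ |
Scanning 'n$ obj.csv)b\ foo':
  pos 1: '$' -> SPECIAL
  pos 6: '.' -> SPECIAL
  pos 10: ')' -> SPECIAL
  pos 12: '\' -> SPECIAL
Special chars found: ['$', '.', ')', '\\']
Total: 4

4


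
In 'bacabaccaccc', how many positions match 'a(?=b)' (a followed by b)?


Lookahead 'a(?=b)' matches 'a' only when followed by 'b'.
String: 'bacabaccaccc'
Checking each position where char is 'a':
  pos 1: 'a' -> no (next='c')
  pos 3: 'a' -> MATCH (next='b')
  pos 5: 'a' -> no (next='c')
  pos 8: 'a' -> no (next='c')
Matching positions: [3]
Count: 1

1


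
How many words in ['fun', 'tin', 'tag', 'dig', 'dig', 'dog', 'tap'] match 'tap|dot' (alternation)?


Alternation 'tap|dot' matches either 'tap' or 'dot'.
Checking each word:
  'fun' -> no
  'tin' -> no
  'tag' -> no
  'dig' -> no
  'dig' -> no
  'dog' -> no
  'tap' -> MATCH
Matches: ['tap']
Count: 1

1


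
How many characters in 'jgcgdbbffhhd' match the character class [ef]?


Character class [ef] matches any of: {e, f}
Scanning string 'jgcgdbbffhhd' character by character:
  pos 0: 'j' -> no
  pos 1: 'g' -> no
  pos 2: 'c' -> no
  pos 3: 'g' -> no
  pos 4: 'd' -> no
  pos 5: 'b' -> no
  pos 6: 'b' -> no
  pos 7: 'f' -> MATCH
  pos 8: 'f' -> MATCH
  pos 9: 'h' -> no
  pos 10: 'h' -> no
  pos 11: 'd' -> no
Total matches: 2

2


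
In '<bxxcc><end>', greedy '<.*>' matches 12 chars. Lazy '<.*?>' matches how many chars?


Greedy '<.*>' tries to match as MUCH as possible.
Lazy '<.*?>' tries to match as LITTLE as possible.

String: '<bxxcc><end>'
Greedy '<.*>' starts at first '<' and extends to the LAST '>': '<bxxcc><end>' (12 chars)
Lazy '<.*?>' starts at first '<' and stops at the FIRST '>': '<bxxcc>' (7 chars)

7


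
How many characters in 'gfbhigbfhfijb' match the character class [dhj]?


Character class [dhj] matches any of: {d, h, j}
Scanning string 'gfbhigbfhfijb' character by character:
  pos 0: 'g' -> no
  pos 1: 'f' -> no
  pos 2: 'b' -> no
  pos 3: 'h' -> MATCH
  pos 4: 'i' -> no
  pos 5: 'g' -> no
  pos 6: 'b' -> no
  pos 7: 'f' -> no
  pos 8: 'h' -> MATCH
  pos 9: 'f' -> no
  pos 10: 'i' -> no
  pos 11: 'j' -> MATCH
  pos 12: 'b' -> no
Total matches: 3

3


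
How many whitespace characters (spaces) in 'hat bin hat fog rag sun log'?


\s matches whitespace characters (spaces, tabs, etc.).
Text: 'hat bin hat fog rag sun log'
This text has 7 words separated by spaces.
Number of spaces = number of words - 1 = 7 - 1 = 6

6


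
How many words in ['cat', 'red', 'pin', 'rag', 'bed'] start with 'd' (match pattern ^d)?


Pattern ^d anchors to start of word. Check which words begin with 'd':
  'cat' -> no
  'red' -> no
  'pin' -> no
  'rag' -> no
  'bed' -> no
Matching words: []
Count: 0

0


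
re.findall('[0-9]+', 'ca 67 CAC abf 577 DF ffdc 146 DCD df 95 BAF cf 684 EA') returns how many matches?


Pattern '[0-9]+' finds one or more digits.
Text: 'ca 67 CAC abf 577 DF ffdc 146 DCD df 95 BAF cf 684 EA'
Scanning for matches:
  Match 1: '67'
  Match 2: '577'
  Match 3: '146'
  Match 4: '95'
  Match 5: '684'
Total matches: 5

5


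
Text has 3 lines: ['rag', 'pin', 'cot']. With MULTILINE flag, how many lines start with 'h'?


With MULTILINE flag, ^ matches the start of each line.
Lines: ['rag', 'pin', 'cot']
Checking which lines start with 'h':
  Line 1: 'rag' -> no
  Line 2: 'pin' -> no
  Line 3: 'cot' -> no
Matching lines: []
Count: 0

0


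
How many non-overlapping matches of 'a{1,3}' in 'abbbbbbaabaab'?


Pattern 'a{1,3}' matches between 1 and 3 consecutive a's (greedy).
String: 'abbbbbbaabaab'
Finding runs of a's and applying greedy matching:
  Run at pos 0: 'a' (length 1)
  Run at pos 7: 'aa' (length 2)
  Run at pos 10: 'aa' (length 2)
Matches: ['a', 'aa', 'aa']
Count: 3

3


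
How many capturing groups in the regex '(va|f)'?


To count capturing groups, count each '(' that starts a group.
Pattern: '(va|f)'
Walking through the pattern:
  Position 0: '(' -> group #1
Total capturing groups: 1

1


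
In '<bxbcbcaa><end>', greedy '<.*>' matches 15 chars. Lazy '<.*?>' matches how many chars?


Greedy '<.*>' tries to match as MUCH as possible.
Lazy '<.*?>' tries to match as LITTLE as possible.

String: '<bxbcbcaa><end>'
Greedy '<.*>' starts at first '<' and extends to the LAST '>': '<bxbcbcaa><end>' (15 chars)
Lazy '<.*?>' starts at first '<' and stops at the FIRST '>': '<bxbcbcaa>' (10 chars)

10


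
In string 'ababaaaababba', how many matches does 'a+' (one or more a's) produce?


Pattern 'a+' matches one or more consecutive a's.
String: 'ababaaaababba'
Scanning for runs of a:
  Match 1: 'a' (length 1)
  Match 2: 'a' (length 1)
  Match 3: 'aaaa' (length 4)
  Match 4: 'a' (length 1)
  Match 5: 'a' (length 1)
Total matches: 5

5


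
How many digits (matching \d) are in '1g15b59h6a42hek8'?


\d matches any digit 0-9.
Scanning '1g15b59h6a42hek8':
  pos 0: '1' -> DIGIT
  pos 2: '1' -> DIGIT
  pos 3: '5' -> DIGIT
  pos 5: '5' -> DIGIT
  pos 6: '9' -> DIGIT
  pos 8: '6' -> DIGIT
  pos 10: '4' -> DIGIT
  pos 11: '2' -> DIGIT
  pos 15: '8' -> DIGIT
Digits found: ['1', '1', '5', '5', '9', '6', '4', '2', '8']
Total: 9

9


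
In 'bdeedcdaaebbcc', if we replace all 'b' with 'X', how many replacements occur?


re.sub('b', 'X', text) replaces every occurrence of 'b' with 'X'.
Text: 'bdeedcdaaebbcc'
Scanning for 'b':
  pos 0: 'b' -> replacement #1
  pos 10: 'b' -> replacement #2
  pos 11: 'b' -> replacement #3
Total replacements: 3

3


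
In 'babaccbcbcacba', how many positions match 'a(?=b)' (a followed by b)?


Lookahead 'a(?=b)' matches 'a' only when followed by 'b'.
String: 'babaccbcbcacba'
Checking each position where char is 'a':
  pos 1: 'a' -> MATCH (next='b')
  pos 3: 'a' -> no (next='c')
  pos 10: 'a' -> no (next='c')
Matching positions: [1]
Count: 1

1


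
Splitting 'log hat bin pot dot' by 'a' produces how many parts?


Splitting by 'a' breaks the string at each occurrence of the separator.
Text: 'log hat bin pot dot'
Parts after split:
  Part 1: 'log h'
  Part 2: 't bin pot dot'
Total parts: 2

2


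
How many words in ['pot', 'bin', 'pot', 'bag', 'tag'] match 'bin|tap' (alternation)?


Alternation 'bin|tap' matches either 'bin' or 'tap'.
Checking each word:
  'pot' -> no
  'bin' -> MATCH
  'pot' -> no
  'bag' -> no
  'tag' -> no
Matches: ['bin']
Count: 1

1


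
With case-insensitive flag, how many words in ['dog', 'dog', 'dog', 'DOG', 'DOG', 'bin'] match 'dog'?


Case-insensitive matching: compare each word's lowercase form to 'dog'.
  'dog' -> lower='dog' -> MATCH
  'dog' -> lower='dog' -> MATCH
  'dog' -> lower='dog' -> MATCH
  'DOG' -> lower='dog' -> MATCH
  'DOG' -> lower='dog' -> MATCH
  'bin' -> lower='bin' -> no
Matches: ['dog', 'dog', 'dog', 'DOG', 'DOG']
Count: 5

5


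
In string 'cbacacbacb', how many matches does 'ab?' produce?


Pattern 'ab?' matches 'a' optionally followed by 'b'.
String: 'cbacacbacb'
Scanning left to right for 'a' then checking next char:
  Match 1: 'a' (a not followed by b)
  Match 2: 'a' (a not followed by b)
  Match 3: 'a' (a not followed by b)
Total matches: 3

3


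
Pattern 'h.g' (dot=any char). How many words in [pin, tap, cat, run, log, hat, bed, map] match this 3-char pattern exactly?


Pattern 'h.g' means: starts with 'h', any single char, ends with 'g'.
Checking each word (must be exactly 3 chars):
  'pin' (len=3): no
  'tap' (len=3): no
  'cat' (len=3): no
  'run' (len=3): no
  'log' (len=3): no
  'hat' (len=3): no
  'bed' (len=3): no
  'map' (len=3): no
Matching words: []
Total: 0

0


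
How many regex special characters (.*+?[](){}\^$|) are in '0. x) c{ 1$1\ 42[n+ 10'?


Regex special characters are: . * + ? [ ] ( ) { } \ ^ $ |
Scanning '0. x) c{ 1$1\ 42[n+ 10':
  pos 1: '.' -> SPECIAL
  pos 4: ')' -> SPECIAL
  pos 7: '{' -> SPECIAL
  pos 10: '$' -> SPECIAL
  pos 12: '\' -> SPECIAL
  pos 16: '[' -> SPECIAL
  pos 18: '+' -> SPECIAL
Special chars found: ['.', ')', '{', '$', '\\', '[', '+']
Total: 7

7


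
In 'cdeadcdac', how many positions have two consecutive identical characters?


Looking for consecutive identical characters in 'cdeadcdac':
  pos 0-1: 'c' vs 'd' -> different
  pos 1-2: 'd' vs 'e' -> different
  pos 2-3: 'e' vs 'a' -> different
  pos 3-4: 'a' vs 'd' -> different
  pos 4-5: 'd' vs 'c' -> different
  pos 5-6: 'c' vs 'd' -> different
  pos 6-7: 'd' vs 'a' -> different
  pos 7-8: 'a' vs 'c' -> different
Consecutive identical pairs: []
Count: 0

0


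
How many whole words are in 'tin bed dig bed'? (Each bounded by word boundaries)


Word boundaries (\b) mark the start/end of each word.
Text: 'tin bed dig bed'
Splitting by whitespace:
  Word 1: 'tin'
  Word 2: 'bed'
  Word 3: 'dig'
  Word 4: 'bed'
Total whole words: 4

4


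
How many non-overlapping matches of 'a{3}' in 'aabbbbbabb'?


Pattern 'a{3}' matches exactly 3 consecutive a's (greedy, non-overlapping).
String: 'aabbbbbabb'
Scanning for runs of a's:
  Run at pos 0: 'aa' (length 2) -> 0 match(es)
  Run at pos 7: 'a' (length 1) -> 0 match(es)
Matches found: []
Total: 0

0


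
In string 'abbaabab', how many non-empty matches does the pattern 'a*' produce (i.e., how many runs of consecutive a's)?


Pattern 'a*' matches zero or more a's. We want non-empty runs of consecutive a's.
String: 'abbaabab'
Walking through the string to find runs of a's:
  Run 1: positions 0-0 -> 'a'
  Run 2: positions 3-4 -> 'aa'
  Run 3: positions 6-6 -> 'a'
Non-empty runs found: ['a', 'aa', 'a']
Count: 3

3


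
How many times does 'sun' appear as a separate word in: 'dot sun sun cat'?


Scanning each word for exact match 'sun':
  Word 1: 'dot' -> no
  Word 2: 'sun' -> MATCH
  Word 3: 'sun' -> MATCH
  Word 4: 'cat' -> no
Total matches: 2

2


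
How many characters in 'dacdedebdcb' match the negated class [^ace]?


Negated class [^ace] matches any char NOT in {a, c, e}
Scanning 'dacdedebdcb':
  pos 0: 'd' -> MATCH
  pos 1: 'a' -> no (excluded)
  pos 2: 'c' -> no (excluded)
  pos 3: 'd' -> MATCH
  pos 4: 'e' -> no (excluded)
  pos 5: 'd' -> MATCH
  pos 6: 'e' -> no (excluded)
  pos 7: 'b' -> MATCH
  pos 8: 'd' -> MATCH
  pos 9: 'c' -> no (excluded)
  pos 10: 'b' -> MATCH
Total matches: 6

6


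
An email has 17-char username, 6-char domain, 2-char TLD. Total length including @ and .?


An email address has format: username@domain.tld
Username length: 17
'@' character: 1
Domain length: 6
'.' character: 1
TLD length: 2
Total = 17 + 1 + 6 + 1 + 2 = 27

27


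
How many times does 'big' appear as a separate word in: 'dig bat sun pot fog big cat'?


Scanning each word for exact match 'big':
  Word 1: 'dig' -> no
  Word 2: 'bat' -> no
  Word 3: 'sun' -> no
  Word 4: 'pot' -> no
  Word 5: 'fog' -> no
  Word 6: 'big' -> MATCH
  Word 7: 'cat' -> no
Total matches: 1

1


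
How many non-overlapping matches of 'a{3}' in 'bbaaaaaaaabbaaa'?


Pattern 'a{3}' matches exactly 3 consecutive a's (greedy, non-overlapping).
String: 'bbaaaaaaaabbaaa'
Scanning for runs of a's:
  Run at pos 2: 'aaaaaaaa' (length 8) -> 2 match(es)
  Run at pos 12: 'aaa' (length 3) -> 1 match(es)
Matches found: ['aaa', 'aaa', 'aaa']
Total: 3

3


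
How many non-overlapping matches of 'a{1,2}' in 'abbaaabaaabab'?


Pattern 'a{1,2}' matches between 1 and 2 consecutive a's (greedy).
String: 'abbaaabaaabab'
Finding runs of a's and applying greedy matching:
  Run at pos 0: 'a' (length 1)
  Run at pos 3: 'aaa' (length 3)
  Run at pos 7: 'aaa' (length 3)
  Run at pos 11: 'a' (length 1)
Matches: ['a', 'aa', 'a', 'aa', 'a', 'a']
Count: 6

6


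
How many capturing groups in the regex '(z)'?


To count capturing groups, count each '(' that starts a group.
Pattern: '(z)'
Walking through the pattern:
  Position 0: '(' -> group #1
Total capturing groups: 1

1


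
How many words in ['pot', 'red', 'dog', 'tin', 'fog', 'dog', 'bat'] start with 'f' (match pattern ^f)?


Pattern ^f anchors to start of word. Check which words begin with 'f':
  'pot' -> no
  'red' -> no
  'dog' -> no
  'tin' -> no
  'fog' -> MATCH (starts with 'f')
  'dog' -> no
  'bat' -> no
Matching words: ['fog']
Count: 1

1


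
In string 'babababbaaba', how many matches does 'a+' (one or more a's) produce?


Pattern 'a+' matches one or more consecutive a's.
String: 'babababbaaba'
Scanning for runs of a:
  Match 1: 'a' (length 1)
  Match 2: 'a' (length 1)
  Match 3: 'a' (length 1)
  Match 4: 'aa' (length 2)
  Match 5: 'a' (length 1)
Total matches: 5

5


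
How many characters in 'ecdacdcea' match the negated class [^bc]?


Negated class [^bc] matches any char NOT in {b, c}
Scanning 'ecdacdcea':
  pos 0: 'e' -> MATCH
  pos 1: 'c' -> no (excluded)
  pos 2: 'd' -> MATCH
  pos 3: 'a' -> MATCH
  pos 4: 'c' -> no (excluded)
  pos 5: 'd' -> MATCH
  pos 6: 'c' -> no (excluded)
  pos 7: 'e' -> MATCH
  pos 8: 'a' -> MATCH
Total matches: 6

6


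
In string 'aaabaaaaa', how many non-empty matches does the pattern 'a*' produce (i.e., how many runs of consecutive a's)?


Pattern 'a*' matches zero or more a's. We want non-empty runs of consecutive a's.
String: 'aaabaaaaa'
Walking through the string to find runs of a's:
  Run 1: positions 0-2 -> 'aaa'
  Run 2: positions 4-8 -> 'aaaaa'
Non-empty runs found: ['aaa', 'aaaaa']
Count: 2

2


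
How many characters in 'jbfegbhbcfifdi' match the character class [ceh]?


Character class [ceh] matches any of: {c, e, h}
Scanning string 'jbfegbhbcfifdi' character by character:
  pos 0: 'j' -> no
  pos 1: 'b' -> no
  pos 2: 'f' -> no
  pos 3: 'e' -> MATCH
  pos 4: 'g' -> no
  pos 5: 'b' -> no
  pos 6: 'h' -> MATCH
  pos 7: 'b' -> no
  pos 8: 'c' -> MATCH
  pos 9: 'f' -> no
  pos 10: 'i' -> no
  pos 11: 'f' -> no
  pos 12: 'd' -> no
  pos 13: 'i' -> no
Total matches: 3

3


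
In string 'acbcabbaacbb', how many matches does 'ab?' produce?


Pattern 'ab?' matches 'a' optionally followed by 'b'.
String: 'acbcabbaacbb'
Scanning left to right for 'a' then checking next char:
  Match 1: 'a' (a not followed by b)
  Match 2: 'ab' (a followed by b)
  Match 3: 'a' (a not followed by b)
  Match 4: 'a' (a not followed by b)
Total matches: 4

4


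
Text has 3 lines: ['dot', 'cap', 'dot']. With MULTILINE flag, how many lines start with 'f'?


With MULTILINE flag, ^ matches the start of each line.
Lines: ['dot', 'cap', 'dot']
Checking which lines start with 'f':
  Line 1: 'dot' -> no
  Line 2: 'cap' -> no
  Line 3: 'dot' -> no
Matching lines: []
Count: 0

0


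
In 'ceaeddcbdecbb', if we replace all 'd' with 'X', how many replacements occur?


re.sub('d', 'X', text) replaces every occurrence of 'd' with 'X'.
Text: 'ceaeddcbdecbb'
Scanning for 'd':
  pos 4: 'd' -> replacement #1
  pos 5: 'd' -> replacement #2
  pos 8: 'd' -> replacement #3
Total replacements: 3

3


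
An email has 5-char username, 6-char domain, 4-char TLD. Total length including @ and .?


An email address has format: username@domain.tld
Username length: 5
'@' character: 1
Domain length: 6
'.' character: 1
TLD length: 4
Total = 5 + 1 + 6 + 1 + 4 = 17

17


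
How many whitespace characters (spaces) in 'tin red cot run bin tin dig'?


\s matches whitespace characters (spaces, tabs, etc.).
Text: 'tin red cot run bin tin dig'
This text has 7 words separated by spaces.
Number of spaces = number of words - 1 = 7 - 1 = 6

6


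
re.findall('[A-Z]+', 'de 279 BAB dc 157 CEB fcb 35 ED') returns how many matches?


Pattern '[A-Z]+' finds one or more uppercase letters.
Text: 'de 279 BAB dc 157 CEB fcb 35 ED'
Scanning for matches:
  Match 1: 'BAB'
  Match 2: 'CEB'
  Match 3: 'ED'
Total matches: 3

3


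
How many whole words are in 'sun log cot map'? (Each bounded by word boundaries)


Word boundaries (\b) mark the start/end of each word.
Text: 'sun log cot map'
Splitting by whitespace:
  Word 1: 'sun'
  Word 2: 'log'
  Word 3: 'cot'
  Word 4: 'map'
Total whole words: 4

4


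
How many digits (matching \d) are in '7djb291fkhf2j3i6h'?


\d matches any digit 0-9.
Scanning '7djb291fkhf2j3i6h':
  pos 0: '7' -> DIGIT
  pos 4: '2' -> DIGIT
  pos 5: '9' -> DIGIT
  pos 6: '1' -> DIGIT
  pos 11: '2' -> DIGIT
  pos 13: '3' -> DIGIT
  pos 15: '6' -> DIGIT
Digits found: ['7', '2', '9', '1', '2', '3', '6']
Total: 7

7


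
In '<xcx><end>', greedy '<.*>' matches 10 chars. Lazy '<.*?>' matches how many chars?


Greedy '<.*>' tries to match as MUCH as possible.
Lazy '<.*?>' tries to match as LITTLE as possible.

String: '<xcx><end>'
Greedy '<.*>' starts at first '<' and extends to the LAST '>': '<xcx><end>' (10 chars)
Lazy '<.*?>' starts at first '<' and stops at the FIRST '>': '<xcx>' (5 chars)

5


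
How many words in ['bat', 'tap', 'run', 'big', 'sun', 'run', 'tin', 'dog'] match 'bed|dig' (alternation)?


Alternation 'bed|dig' matches either 'bed' or 'dig'.
Checking each word:
  'bat' -> no
  'tap' -> no
  'run' -> no
  'big' -> no
  'sun' -> no
  'run' -> no
  'tin' -> no
  'dog' -> no
Matches: []
Count: 0

0


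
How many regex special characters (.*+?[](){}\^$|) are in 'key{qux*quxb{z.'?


Regex special characters are: . * + ? [ ] ( ) { } \ ^ $ |
Scanning 'key{qux*quxb{z.':
  pos 3: '{' -> SPECIAL
  pos 7: '*' -> SPECIAL
  pos 12: '{' -> SPECIAL
  pos 14: '.' -> SPECIAL
Special chars found: ['{', '*', '{', '.']
Total: 4

4


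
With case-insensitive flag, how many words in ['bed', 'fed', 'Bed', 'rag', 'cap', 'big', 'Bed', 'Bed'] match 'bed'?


Case-insensitive matching: compare each word's lowercase form to 'bed'.
  'bed' -> lower='bed' -> MATCH
  'fed' -> lower='fed' -> no
  'Bed' -> lower='bed' -> MATCH
  'rag' -> lower='rag' -> no
  'cap' -> lower='cap' -> no
  'big' -> lower='big' -> no
  'Bed' -> lower='bed' -> MATCH
  'Bed' -> lower='bed' -> MATCH
Matches: ['bed', 'Bed', 'Bed', 'Bed']
Count: 4

4


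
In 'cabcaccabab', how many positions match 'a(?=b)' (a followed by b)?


Lookahead 'a(?=b)' matches 'a' only when followed by 'b'.
String: 'cabcaccabab'
Checking each position where char is 'a':
  pos 1: 'a' -> MATCH (next='b')
  pos 4: 'a' -> no (next='c')
  pos 7: 'a' -> MATCH (next='b')
  pos 9: 'a' -> MATCH (next='b')
Matching positions: [1, 7, 9]
Count: 3

3


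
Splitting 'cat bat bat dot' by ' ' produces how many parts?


Splitting by ' ' breaks the string at each occurrence of the separator.
Text: 'cat bat bat dot'
Parts after split:
  Part 1: 'cat'
  Part 2: 'bat'
  Part 3: 'bat'
  Part 4: 'dot'
Total parts: 4

4


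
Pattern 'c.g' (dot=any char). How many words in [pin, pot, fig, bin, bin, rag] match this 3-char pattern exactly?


Pattern 'c.g' means: starts with 'c', any single char, ends with 'g'.
Checking each word (must be exactly 3 chars):
  'pin' (len=3): no
  'pot' (len=3): no
  'fig' (len=3): no
  'bin' (len=3): no
  'bin' (len=3): no
  'rag' (len=3): no
Matching words: []
Total: 0

0


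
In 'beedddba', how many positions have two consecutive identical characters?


Looking for consecutive identical characters in 'beedddba':
  pos 0-1: 'b' vs 'e' -> different
  pos 1-2: 'e' vs 'e' -> MATCH ('ee')
  pos 2-3: 'e' vs 'd' -> different
  pos 3-4: 'd' vs 'd' -> MATCH ('dd')
  pos 4-5: 'd' vs 'd' -> MATCH ('dd')
  pos 5-6: 'd' vs 'b' -> different
  pos 6-7: 'b' vs 'a' -> different
Consecutive identical pairs: ['ee', 'dd', 'dd']
Count: 3

3


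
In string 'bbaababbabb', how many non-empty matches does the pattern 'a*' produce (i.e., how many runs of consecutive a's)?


Pattern 'a*' matches zero or more a's. We want non-empty runs of consecutive a's.
String: 'bbaababbabb'
Walking through the string to find runs of a's:
  Run 1: positions 2-3 -> 'aa'
  Run 2: positions 5-5 -> 'a'
  Run 3: positions 8-8 -> 'a'
Non-empty runs found: ['aa', 'a', 'a']
Count: 3

3


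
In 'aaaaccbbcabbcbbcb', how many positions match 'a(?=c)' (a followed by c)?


Lookahead 'a(?=c)' matches 'a' only when followed by 'c'.
String: 'aaaaccbbcabbcbbcb'
Checking each position where char is 'a':
  pos 0: 'a' -> no (next='a')
  pos 1: 'a' -> no (next='a')
  pos 2: 'a' -> no (next='a')
  pos 3: 'a' -> MATCH (next='c')
  pos 9: 'a' -> no (next='b')
Matching positions: [3]
Count: 1

1


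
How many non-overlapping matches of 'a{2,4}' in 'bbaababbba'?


Pattern 'a{2,4}' matches between 2 and 4 consecutive a's (greedy).
String: 'bbaababbba'
Finding runs of a's and applying greedy matching:
  Run at pos 2: 'aa' (length 2)
  Run at pos 5: 'a' (length 1)
  Run at pos 9: 'a' (length 1)
Matches: ['aa']
Count: 1

1


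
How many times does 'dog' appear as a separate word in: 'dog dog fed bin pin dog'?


Scanning each word for exact match 'dog':
  Word 1: 'dog' -> MATCH
  Word 2: 'dog' -> MATCH
  Word 3: 'fed' -> no
  Word 4: 'bin' -> no
  Word 5: 'pin' -> no
  Word 6: 'dog' -> MATCH
Total matches: 3

3


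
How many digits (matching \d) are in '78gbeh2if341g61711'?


\d matches any digit 0-9.
Scanning '78gbeh2if341g61711':
  pos 0: '7' -> DIGIT
  pos 1: '8' -> DIGIT
  pos 6: '2' -> DIGIT
  pos 9: '3' -> DIGIT
  pos 10: '4' -> DIGIT
  pos 11: '1' -> DIGIT
  pos 13: '6' -> DIGIT
  pos 14: '1' -> DIGIT
  pos 15: '7' -> DIGIT
  pos 16: '1' -> DIGIT
  pos 17: '1' -> DIGIT
Digits found: ['7', '8', '2', '3', '4', '1', '6', '1', '7', '1', '1']
Total: 11

11


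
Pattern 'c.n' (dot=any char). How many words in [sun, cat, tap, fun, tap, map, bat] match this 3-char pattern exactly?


Pattern 'c.n' means: starts with 'c', any single char, ends with 'n'.
Checking each word (must be exactly 3 chars):
  'sun' (len=3): no
  'cat' (len=3): no
  'tap' (len=3): no
  'fun' (len=3): no
  'tap' (len=3): no
  'map' (len=3): no
  'bat' (len=3): no
Matching words: []
Total: 0

0


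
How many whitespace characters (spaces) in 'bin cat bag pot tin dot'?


\s matches whitespace characters (spaces, tabs, etc.).
Text: 'bin cat bag pot tin dot'
This text has 6 words separated by spaces.
Number of spaces = number of words - 1 = 6 - 1 = 5

5


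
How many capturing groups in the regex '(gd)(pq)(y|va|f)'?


To count capturing groups, count each '(' that starts a group.
Pattern: '(gd)(pq)(y|va|f)'
Walking through the pattern:
  Position 0: '(' -> group #1
  Position 4: '(' -> group #2
  Position 8: '(' -> group #3
Total capturing groups: 3

3


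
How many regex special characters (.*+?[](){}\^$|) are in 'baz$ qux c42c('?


Regex special characters are: . * + ? [ ] ( ) { } \ ^ $ |
Scanning 'baz$ qux c42c(':
  pos 3: '$' -> SPECIAL
  pos 13: '(' -> SPECIAL
Special chars found: ['$', '(']
Total: 2

2


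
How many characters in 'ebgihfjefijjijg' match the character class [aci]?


Character class [aci] matches any of: {a, c, i}
Scanning string 'ebgihfjefijjijg' character by character:
  pos 0: 'e' -> no
  pos 1: 'b' -> no
  pos 2: 'g' -> no
  pos 3: 'i' -> MATCH
  pos 4: 'h' -> no
  pos 5: 'f' -> no
  pos 6: 'j' -> no
  pos 7: 'e' -> no
  pos 8: 'f' -> no
  pos 9: 'i' -> MATCH
  pos 10: 'j' -> no
  pos 11: 'j' -> no
  pos 12: 'i' -> MATCH
  pos 13: 'j' -> no
  pos 14: 'g' -> no
Total matches: 3

3


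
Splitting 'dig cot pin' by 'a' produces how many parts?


Splitting by 'a' breaks the string at each occurrence of the separator.
Text: 'dig cot pin'
Parts after split:
  Part 1: 'dig cot pin'
Total parts: 1

1


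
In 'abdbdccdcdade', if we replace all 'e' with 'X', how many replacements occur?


re.sub('e', 'X', text) replaces every occurrence of 'e' with 'X'.
Text: 'abdbdccdcdade'
Scanning for 'e':
  pos 12: 'e' -> replacement #1
Total replacements: 1

1


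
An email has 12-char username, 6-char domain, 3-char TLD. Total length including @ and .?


An email address has format: username@domain.tld
Username length: 12
'@' character: 1
Domain length: 6
'.' character: 1
TLD length: 3
Total = 12 + 1 + 6 + 1 + 3 = 23

23


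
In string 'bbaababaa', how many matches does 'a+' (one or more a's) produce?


Pattern 'a+' matches one or more consecutive a's.
String: 'bbaababaa'
Scanning for runs of a:
  Match 1: 'aa' (length 2)
  Match 2: 'a' (length 1)
  Match 3: 'aa' (length 2)
Total matches: 3

3


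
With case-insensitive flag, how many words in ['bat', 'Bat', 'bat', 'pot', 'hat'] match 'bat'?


Case-insensitive matching: compare each word's lowercase form to 'bat'.
  'bat' -> lower='bat' -> MATCH
  'Bat' -> lower='bat' -> MATCH
  'bat' -> lower='bat' -> MATCH
  'pot' -> lower='pot' -> no
  'hat' -> lower='hat' -> no
Matches: ['bat', 'Bat', 'bat']
Count: 3

3


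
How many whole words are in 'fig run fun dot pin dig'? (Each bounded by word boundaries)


Word boundaries (\b) mark the start/end of each word.
Text: 'fig run fun dot pin dig'
Splitting by whitespace:
  Word 1: 'fig'
  Word 2: 'run'
  Word 3: 'fun'
  Word 4: 'dot'
  Word 5: 'pin'
  Word 6: 'dig'
Total whole words: 6

6


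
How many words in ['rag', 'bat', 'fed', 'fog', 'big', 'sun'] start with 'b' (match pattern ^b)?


Pattern ^b anchors to start of word. Check which words begin with 'b':
  'rag' -> no
  'bat' -> MATCH (starts with 'b')
  'fed' -> no
  'fog' -> no
  'big' -> MATCH (starts with 'b')
  'sun' -> no
Matching words: ['bat', 'big']
Count: 2

2


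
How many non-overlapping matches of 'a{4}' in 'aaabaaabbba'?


Pattern 'a{4}' matches exactly 4 consecutive a's (greedy, non-overlapping).
String: 'aaabaaabbba'
Scanning for runs of a's:
  Run at pos 0: 'aaa' (length 3) -> 0 match(es)
  Run at pos 4: 'aaa' (length 3) -> 0 match(es)
  Run at pos 10: 'a' (length 1) -> 0 match(es)
Matches found: []
Total: 0

0


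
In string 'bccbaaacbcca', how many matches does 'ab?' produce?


Pattern 'ab?' matches 'a' optionally followed by 'b'.
String: 'bccbaaacbcca'
Scanning left to right for 'a' then checking next char:
  Match 1: 'a' (a not followed by b)
  Match 2: 'a' (a not followed by b)
  Match 3: 'a' (a not followed by b)
  Match 4: 'a' (a not followed by b)
Total matches: 4

4


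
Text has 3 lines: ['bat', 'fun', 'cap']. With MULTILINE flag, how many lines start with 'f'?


With MULTILINE flag, ^ matches the start of each line.
Lines: ['bat', 'fun', 'cap']
Checking which lines start with 'f':
  Line 1: 'bat' -> no
  Line 2: 'fun' -> MATCH
  Line 3: 'cap' -> no
Matching lines: ['fun']
Count: 1

1


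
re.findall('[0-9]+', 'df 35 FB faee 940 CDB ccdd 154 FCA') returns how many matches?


Pattern '[0-9]+' finds one or more digits.
Text: 'df 35 FB faee 940 CDB ccdd 154 FCA'
Scanning for matches:
  Match 1: '35'
  Match 2: '940'
  Match 3: '154'
Total matches: 3

3


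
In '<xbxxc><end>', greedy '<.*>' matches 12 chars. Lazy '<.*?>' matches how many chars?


Greedy '<.*>' tries to match as MUCH as possible.
Lazy '<.*?>' tries to match as LITTLE as possible.

String: '<xbxxc><end>'
Greedy '<.*>' starts at first '<' and extends to the LAST '>': '<xbxxc><end>' (12 chars)
Lazy '<.*?>' starts at first '<' and stops at the FIRST '>': '<xbxxc>' (7 chars)

7


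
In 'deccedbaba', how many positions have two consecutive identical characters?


Looking for consecutive identical characters in 'deccedbaba':
  pos 0-1: 'd' vs 'e' -> different
  pos 1-2: 'e' vs 'c' -> different
  pos 2-3: 'c' vs 'c' -> MATCH ('cc')
  pos 3-4: 'c' vs 'e' -> different
  pos 4-5: 'e' vs 'd' -> different
  pos 5-6: 'd' vs 'b' -> different
  pos 6-7: 'b' vs 'a' -> different
  pos 7-8: 'a' vs 'b' -> different
  pos 8-9: 'b' vs 'a' -> different
Consecutive identical pairs: ['cc']
Count: 1

1


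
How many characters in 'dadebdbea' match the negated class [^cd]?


Negated class [^cd] matches any char NOT in {c, d}
Scanning 'dadebdbea':
  pos 0: 'd' -> no (excluded)
  pos 1: 'a' -> MATCH
  pos 2: 'd' -> no (excluded)
  pos 3: 'e' -> MATCH
  pos 4: 'b' -> MATCH
  pos 5: 'd' -> no (excluded)
  pos 6: 'b' -> MATCH
  pos 7: 'e' -> MATCH
  pos 8: 'a' -> MATCH
Total matches: 6

6


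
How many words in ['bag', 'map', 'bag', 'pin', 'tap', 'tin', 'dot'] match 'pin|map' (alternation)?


Alternation 'pin|map' matches either 'pin' or 'map'.
Checking each word:
  'bag' -> no
  'map' -> MATCH
  'bag' -> no
  'pin' -> MATCH
  'tap' -> no
  'tin' -> no
  'dot' -> no
Matches: ['map', 'pin']
Count: 2

2


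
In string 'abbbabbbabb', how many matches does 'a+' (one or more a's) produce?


Pattern 'a+' matches one or more consecutive a's.
String: 'abbbabbbabb'
Scanning for runs of a:
  Match 1: 'a' (length 1)
  Match 2: 'a' (length 1)
  Match 3: 'a' (length 1)
Total matches: 3

3


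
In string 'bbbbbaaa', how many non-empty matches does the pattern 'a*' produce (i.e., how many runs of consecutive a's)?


Pattern 'a*' matches zero or more a's. We want non-empty runs of consecutive a's.
String: 'bbbbbaaa'
Walking through the string to find runs of a's:
  Run 1: positions 5-7 -> 'aaa'
Non-empty runs found: ['aaa']
Count: 1

1


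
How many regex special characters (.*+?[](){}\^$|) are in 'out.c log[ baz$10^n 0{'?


Regex special characters are: . * + ? [ ] ( ) { } \ ^ $ |
Scanning 'out.c log[ baz$10^n 0{':
  pos 3: '.' -> SPECIAL
  pos 9: '[' -> SPECIAL
  pos 14: '$' -> SPECIAL
  pos 17: '^' -> SPECIAL
  pos 21: '{' -> SPECIAL
Special chars found: ['.', '[', '$', '^', '{']
Total: 5

5


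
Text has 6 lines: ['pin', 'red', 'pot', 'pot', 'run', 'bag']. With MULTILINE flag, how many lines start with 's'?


With MULTILINE flag, ^ matches the start of each line.
Lines: ['pin', 'red', 'pot', 'pot', 'run', 'bag']
Checking which lines start with 's':
  Line 1: 'pin' -> no
  Line 2: 'red' -> no
  Line 3: 'pot' -> no
  Line 4: 'pot' -> no
  Line 5: 'run' -> no
  Line 6: 'bag' -> no
Matching lines: []
Count: 0

0


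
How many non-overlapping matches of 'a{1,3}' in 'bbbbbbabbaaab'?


Pattern 'a{1,3}' matches between 1 and 3 consecutive a's (greedy).
String: 'bbbbbbabbaaab'
Finding runs of a's and applying greedy matching:
  Run at pos 6: 'a' (length 1)
  Run at pos 9: 'aaa' (length 3)
Matches: ['a', 'aaa']
Count: 2

2


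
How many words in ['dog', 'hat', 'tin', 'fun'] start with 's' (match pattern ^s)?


Pattern ^s anchors to start of word. Check which words begin with 's':
  'dog' -> no
  'hat' -> no
  'tin' -> no
  'fun' -> no
Matching words: []
Count: 0

0


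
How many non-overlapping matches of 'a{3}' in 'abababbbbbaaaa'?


Pattern 'a{3}' matches exactly 3 consecutive a's (greedy, non-overlapping).
String: 'abababbbbbaaaa'
Scanning for runs of a's:
  Run at pos 0: 'a' (length 1) -> 0 match(es)
  Run at pos 2: 'a' (length 1) -> 0 match(es)
  Run at pos 4: 'a' (length 1) -> 0 match(es)
  Run at pos 10: 'aaaa' (length 4) -> 1 match(es)
Matches found: ['aaa']
Total: 1

1


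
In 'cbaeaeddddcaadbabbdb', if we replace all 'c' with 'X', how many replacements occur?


re.sub('c', 'X', text) replaces every occurrence of 'c' with 'X'.
Text: 'cbaeaeddddcaadbabbdb'
Scanning for 'c':
  pos 0: 'c' -> replacement #1
  pos 10: 'c' -> replacement #2
Total replacements: 2

2


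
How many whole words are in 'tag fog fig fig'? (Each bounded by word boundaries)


Word boundaries (\b) mark the start/end of each word.
Text: 'tag fog fig fig'
Splitting by whitespace:
  Word 1: 'tag'
  Word 2: 'fog'
  Word 3: 'fig'
  Word 4: 'fig'
Total whole words: 4

4


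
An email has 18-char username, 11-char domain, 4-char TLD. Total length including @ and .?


An email address has format: username@domain.tld
Username length: 18
'@' character: 1
Domain length: 11
'.' character: 1
TLD length: 4
Total = 18 + 1 + 11 + 1 + 4 = 35

35


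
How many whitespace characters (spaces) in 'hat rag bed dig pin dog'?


\s matches whitespace characters (spaces, tabs, etc.).
Text: 'hat rag bed dig pin dog'
This text has 6 words separated by spaces.
Number of spaces = number of words - 1 = 6 - 1 = 5

5


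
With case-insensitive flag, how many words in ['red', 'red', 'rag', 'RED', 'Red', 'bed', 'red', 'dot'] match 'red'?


Case-insensitive matching: compare each word's lowercase form to 'red'.
  'red' -> lower='red' -> MATCH
  'red' -> lower='red' -> MATCH
  'rag' -> lower='rag' -> no
  'RED' -> lower='red' -> MATCH
  'Red' -> lower='red' -> MATCH
  'bed' -> lower='bed' -> no
  'red' -> lower='red' -> MATCH
  'dot' -> lower='dot' -> no
Matches: ['red', 'red', 'RED', 'Red', 'red']
Count: 5

5


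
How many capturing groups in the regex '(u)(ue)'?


To count capturing groups, count each '(' that starts a group.
Pattern: '(u)(ue)'
Walking through the pattern:
  Position 0: '(' -> group #1
  Position 3: '(' -> group #2
Total capturing groups: 2

2


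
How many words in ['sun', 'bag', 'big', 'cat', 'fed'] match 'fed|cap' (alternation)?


Alternation 'fed|cap' matches either 'fed' or 'cap'.
Checking each word:
  'sun' -> no
  'bag' -> no
  'big' -> no
  'cat' -> no
  'fed' -> MATCH
Matches: ['fed']
Count: 1

1


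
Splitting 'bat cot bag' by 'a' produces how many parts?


Splitting by 'a' breaks the string at each occurrence of the separator.
Text: 'bat cot bag'
Parts after split:
  Part 1: 'b'
  Part 2: 't cot b'
  Part 3: 'g'
Total parts: 3

3


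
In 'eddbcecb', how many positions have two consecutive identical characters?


Looking for consecutive identical characters in 'eddbcecb':
  pos 0-1: 'e' vs 'd' -> different
  pos 1-2: 'd' vs 'd' -> MATCH ('dd')
  pos 2-3: 'd' vs 'b' -> different
  pos 3-4: 'b' vs 'c' -> different
  pos 4-5: 'c' vs 'e' -> different
  pos 5-6: 'e' vs 'c' -> different
  pos 6-7: 'c' vs 'b' -> different
Consecutive identical pairs: ['dd']
Count: 1

1


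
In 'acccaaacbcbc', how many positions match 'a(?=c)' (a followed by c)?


Lookahead 'a(?=c)' matches 'a' only when followed by 'c'.
String: 'acccaaacbcbc'
Checking each position where char is 'a':
  pos 0: 'a' -> MATCH (next='c')
  pos 4: 'a' -> no (next='a')
  pos 5: 'a' -> no (next='a')
  pos 6: 'a' -> MATCH (next='c')
Matching positions: [0, 6]
Count: 2

2


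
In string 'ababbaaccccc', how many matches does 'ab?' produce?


Pattern 'ab?' matches 'a' optionally followed by 'b'.
String: 'ababbaaccccc'
Scanning left to right for 'a' then checking next char:
  Match 1: 'ab' (a followed by b)
  Match 2: 'ab' (a followed by b)
  Match 3: 'a' (a not followed by b)
  Match 4: 'a' (a not followed by b)
Total matches: 4

4


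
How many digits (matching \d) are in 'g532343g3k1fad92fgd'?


\d matches any digit 0-9.
Scanning 'g532343g3k1fad92fgd':
  pos 1: '5' -> DIGIT
  pos 2: '3' -> DIGIT
  pos 3: '2' -> DIGIT
  pos 4: '3' -> DIGIT
  pos 5: '4' -> DIGIT
  pos 6: '3' -> DIGIT
  pos 8: '3' -> DIGIT
  pos 10: '1' -> DIGIT
  pos 14: '9' -> DIGIT
  pos 15: '2' -> DIGIT
Digits found: ['5', '3', '2', '3', '4', '3', '3', '1', '9', '2']
Total: 10

10


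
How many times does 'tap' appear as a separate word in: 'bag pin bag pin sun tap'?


Scanning each word for exact match 'tap':
  Word 1: 'bag' -> no
  Word 2: 'pin' -> no
  Word 3: 'bag' -> no
  Word 4: 'pin' -> no
  Word 5: 'sun' -> no
  Word 6: 'tap' -> MATCH
Total matches: 1

1


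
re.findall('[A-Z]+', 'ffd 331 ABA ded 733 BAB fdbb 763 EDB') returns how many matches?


Pattern '[A-Z]+' finds one or more uppercase letters.
Text: 'ffd 331 ABA ded 733 BAB fdbb 763 EDB'
Scanning for matches:
  Match 1: 'ABA'
  Match 2: 'BAB'
  Match 3: 'EDB'
Total matches: 3

3


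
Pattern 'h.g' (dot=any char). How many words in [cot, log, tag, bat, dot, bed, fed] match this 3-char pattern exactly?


Pattern 'h.g' means: starts with 'h', any single char, ends with 'g'.
Checking each word (must be exactly 3 chars):
  'cot' (len=3): no
  'log' (len=3): no
  'tag' (len=3): no
  'bat' (len=3): no
  'dot' (len=3): no
  'bed' (len=3): no
  'fed' (len=3): no
Matching words: []
Total: 0

0


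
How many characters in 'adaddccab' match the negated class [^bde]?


Negated class [^bde] matches any char NOT in {b, d, e}
Scanning 'adaddccab':
  pos 0: 'a' -> MATCH
  pos 1: 'd' -> no (excluded)
  pos 2: 'a' -> MATCH
  pos 3: 'd' -> no (excluded)
  pos 4: 'd' -> no (excluded)
  pos 5: 'c' -> MATCH
  pos 6: 'c' -> MATCH
  pos 7: 'a' -> MATCH
  pos 8: 'b' -> no (excluded)
Total matches: 5

5


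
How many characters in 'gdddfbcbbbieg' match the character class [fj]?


Character class [fj] matches any of: {f, j}
Scanning string 'gdddfbcbbbieg' character by character:
  pos 0: 'g' -> no
  pos 1: 'd' -> no
  pos 2: 'd' -> no
  pos 3: 'd' -> no
  pos 4: 'f' -> MATCH
  pos 5: 'b' -> no
  pos 6: 'c' -> no
  pos 7: 'b' -> no
  pos 8: 'b' -> no
  pos 9: 'b' -> no
  pos 10: 'i' -> no
  pos 11: 'e' -> no
  pos 12: 'g' -> no
Total matches: 1

1


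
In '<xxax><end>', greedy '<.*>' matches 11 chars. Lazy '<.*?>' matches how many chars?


Greedy '<.*>' tries to match as MUCH as possible.
Lazy '<.*?>' tries to match as LITTLE as possible.

String: '<xxax><end>'
Greedy '<.*>' starts at first '<' and extends to the LAST '>': '<xxax><end>' (11 chars)
Lazy '<.*?>' starts at first '<' and stops at the FIRST '>': '<xxax>' (6 chars)

6
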